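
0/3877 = 0  =  0.00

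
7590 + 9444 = 17034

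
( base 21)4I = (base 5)402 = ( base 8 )146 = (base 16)66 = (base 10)102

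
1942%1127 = 815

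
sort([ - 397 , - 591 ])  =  [ - 591, - 397 ] 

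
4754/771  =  6 +128/771=6.17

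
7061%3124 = 813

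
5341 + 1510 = 6851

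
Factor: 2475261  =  3^2*229^1*1201^1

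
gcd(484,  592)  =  4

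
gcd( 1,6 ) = 1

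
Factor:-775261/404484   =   - 2^(-2) * 3^( - 1)*23^1= - 23/12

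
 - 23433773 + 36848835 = 13415062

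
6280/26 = 241 + 7/13 = 241.54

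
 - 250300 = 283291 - 533591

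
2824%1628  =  1196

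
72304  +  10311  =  82615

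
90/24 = 3 + 3/4 = 3.75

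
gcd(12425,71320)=5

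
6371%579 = 2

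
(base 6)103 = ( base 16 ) 27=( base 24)1f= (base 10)39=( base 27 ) 1c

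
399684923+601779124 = 1001464047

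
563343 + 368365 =931708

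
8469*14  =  118566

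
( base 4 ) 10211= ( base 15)148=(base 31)9e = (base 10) 293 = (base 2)100100101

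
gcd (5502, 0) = 5502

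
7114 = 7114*1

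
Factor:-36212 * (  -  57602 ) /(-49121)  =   - 2^3*11^1*83^1 * 347^1*823^1*49121^( - 1 ) = - 2085883624/49121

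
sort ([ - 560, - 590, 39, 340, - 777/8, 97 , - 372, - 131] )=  [-590,-560, - 372, - 131, - 777/8, 39,97,  340]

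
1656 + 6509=8165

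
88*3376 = 297088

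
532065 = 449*1185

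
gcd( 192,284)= 4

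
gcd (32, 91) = 1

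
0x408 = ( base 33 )v9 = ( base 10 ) 1032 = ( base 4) 100020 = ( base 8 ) 2010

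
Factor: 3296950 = 2^1*5^2*233^1 *283^1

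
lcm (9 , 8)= 72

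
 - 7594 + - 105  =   - 7699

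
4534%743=76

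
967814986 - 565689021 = 402125965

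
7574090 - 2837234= 4736856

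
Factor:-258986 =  - 2^1*7^1*13^1 *1423^1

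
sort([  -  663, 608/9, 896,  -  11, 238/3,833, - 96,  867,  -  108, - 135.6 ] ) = [ - 663, - 135.6,-108,  -  96 ,  -  11, 608/9, 238/3 , 833, 867,  896 ]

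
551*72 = 39672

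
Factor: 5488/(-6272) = -7/8 = - 2^( - 3 )*7^1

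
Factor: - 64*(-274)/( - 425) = -2^7*5^(  -  2) * 17^(  -  1)*137^1 = - 17536/425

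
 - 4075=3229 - 7304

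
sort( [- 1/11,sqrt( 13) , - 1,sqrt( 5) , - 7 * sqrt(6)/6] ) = [ - 7*sqrt(6)/6, - 1, - 1/11,sqrt( 5),  sqrt( 13)]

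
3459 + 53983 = 57442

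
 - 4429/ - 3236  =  1+ 1193/3236 = 1.37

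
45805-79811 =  - 34006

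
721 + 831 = 1552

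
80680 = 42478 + 38202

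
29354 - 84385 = -55031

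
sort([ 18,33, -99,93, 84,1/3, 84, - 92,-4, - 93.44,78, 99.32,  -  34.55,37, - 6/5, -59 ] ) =[-99, - 93.44,-92 , - 59,-34.55, - 4, - 6/5  ,  1/3,18,  33,  37,78,84, 84,93,99.32 ]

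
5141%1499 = 644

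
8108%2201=1505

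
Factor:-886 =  - 2^1*443^1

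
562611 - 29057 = 533554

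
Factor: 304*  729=221616=2^4 * 3^6 * 19^1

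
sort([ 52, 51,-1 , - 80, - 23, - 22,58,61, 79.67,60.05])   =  [ - 80,-23,-22, - 1,51, 52, 58 , 60.05,  61, 79.67 ]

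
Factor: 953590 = 2^1*5^1*11^1*8669^1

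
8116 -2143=5973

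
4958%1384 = 806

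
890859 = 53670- - 837189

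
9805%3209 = 178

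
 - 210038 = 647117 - 857155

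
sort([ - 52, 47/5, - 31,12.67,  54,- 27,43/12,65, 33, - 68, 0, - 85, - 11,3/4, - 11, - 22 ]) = [-85, - 68, - 52, - 31, - 27, - 22,-11, - 11,0, 3/4,43/12, 47/5, 12.67, 33, 54 , 65]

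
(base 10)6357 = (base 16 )18d5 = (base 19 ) hbb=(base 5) 200412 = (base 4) 1203111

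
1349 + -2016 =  - 667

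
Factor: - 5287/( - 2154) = 2^ ( - 1 )*3^( - 1 ) * 17^1*311^1 * 359^( - 1) 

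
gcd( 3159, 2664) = 9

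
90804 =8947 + 81857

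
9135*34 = 310590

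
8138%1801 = 934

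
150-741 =  -  591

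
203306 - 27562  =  175744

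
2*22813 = 45626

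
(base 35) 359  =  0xf13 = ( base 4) 330103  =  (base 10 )3859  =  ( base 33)3HV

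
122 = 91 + 31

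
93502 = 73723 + 19779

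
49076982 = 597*82206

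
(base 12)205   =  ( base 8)445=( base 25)bi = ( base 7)566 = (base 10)293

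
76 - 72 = 4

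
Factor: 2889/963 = 3 = 3^1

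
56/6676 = 14/1669 = 0.01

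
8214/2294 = 3 + 18/31 = 3.58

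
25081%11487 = 2107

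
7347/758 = 9 + 525/758= 9.69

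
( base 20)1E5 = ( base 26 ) 109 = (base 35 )jk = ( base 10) 685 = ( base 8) 1255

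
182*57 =10374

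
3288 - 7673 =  - 4385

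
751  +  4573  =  5324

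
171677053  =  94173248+77503805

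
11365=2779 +8586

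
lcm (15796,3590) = 78980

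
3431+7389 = 10820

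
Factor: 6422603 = 11^1*583873^1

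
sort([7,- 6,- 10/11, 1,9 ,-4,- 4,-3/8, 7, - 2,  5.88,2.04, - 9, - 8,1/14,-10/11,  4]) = [-9,  -  8, - 6,-4, - 4, - 2, - 10/11, - 10/11,- 3/8, 1/14, 1,  2.04, 4,5.88, 7,7,9]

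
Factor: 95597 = 95597^1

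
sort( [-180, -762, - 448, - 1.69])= [-762,  -  448,-180,-1.69 ]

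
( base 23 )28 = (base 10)54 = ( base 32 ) 1M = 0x36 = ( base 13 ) 42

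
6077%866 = 15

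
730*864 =630720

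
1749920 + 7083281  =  8833201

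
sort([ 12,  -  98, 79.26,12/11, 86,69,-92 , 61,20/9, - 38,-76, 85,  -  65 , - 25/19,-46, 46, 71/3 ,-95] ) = [  -  98,-95, - 92, - 76, - 65,-46,-38,- 25/19,12/11,20/9,  12,71/3,46, 61,69,  79.26 , 85,  86]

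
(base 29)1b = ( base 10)40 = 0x28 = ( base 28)1c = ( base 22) 1I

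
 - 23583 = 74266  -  97849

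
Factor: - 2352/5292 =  - 2^2*3^( - 2) = - 4/9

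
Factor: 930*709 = 2^1*  3^1*5^1*31^1*709^1=659370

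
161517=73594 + 87923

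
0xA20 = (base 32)2H0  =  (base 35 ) 242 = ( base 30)2QC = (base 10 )2592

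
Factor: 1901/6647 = 17^( - 2) * 23^( - 1)*  1901^1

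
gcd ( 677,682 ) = 1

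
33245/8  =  33245/8 = 4155.62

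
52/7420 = 13/1855 = 0.01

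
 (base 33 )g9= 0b1000011001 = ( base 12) 389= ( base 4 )20121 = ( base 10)537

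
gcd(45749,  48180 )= 11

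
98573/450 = 219+23/450 = 219.05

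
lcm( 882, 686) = 6174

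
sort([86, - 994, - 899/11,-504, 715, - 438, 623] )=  [ - 994,-504, - 438, - 899/11, 86, 623, 715] 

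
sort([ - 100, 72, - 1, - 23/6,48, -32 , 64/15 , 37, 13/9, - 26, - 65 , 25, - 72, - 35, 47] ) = [ - 100, - 72, - 65,- 35 , - 32, -26 , - 23/6,-1,13/9, 64/15,  25, 37,47 , 48,72] 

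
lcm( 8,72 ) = 72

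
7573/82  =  7573/82 = 92.35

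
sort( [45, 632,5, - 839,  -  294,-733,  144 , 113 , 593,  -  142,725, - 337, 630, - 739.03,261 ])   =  [-839,-739.03, - 733, - 337, - 294, - 142, 5,45, 113,144,261,  593,630,632,725]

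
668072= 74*9028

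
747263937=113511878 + 633752059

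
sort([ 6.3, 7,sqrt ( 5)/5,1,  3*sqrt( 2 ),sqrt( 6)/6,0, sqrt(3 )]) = [0 , sqrt(6)/6, sqrt(5) /5, 1, sqrt(3),3*sqrt(2), 6.3 , 7] 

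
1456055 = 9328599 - 7872544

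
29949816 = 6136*4881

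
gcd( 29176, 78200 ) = 8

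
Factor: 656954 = 2^1*43^1 * 7639^1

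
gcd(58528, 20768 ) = 1888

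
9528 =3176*3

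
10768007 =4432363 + 6335644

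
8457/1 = 8457 =8457.00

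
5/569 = 5/569 = 0.01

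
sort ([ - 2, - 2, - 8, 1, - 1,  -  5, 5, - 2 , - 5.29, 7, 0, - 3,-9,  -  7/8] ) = [ - 9, - 8, - 5.29,  -  5,- 3,  -  2 , - 2, - 2, - 1, - 7/8,0 , 1, 5,7]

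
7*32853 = 229971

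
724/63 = 724/63 = 11.49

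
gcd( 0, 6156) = 6156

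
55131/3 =18377 =18377.00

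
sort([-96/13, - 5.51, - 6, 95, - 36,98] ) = [ - 36,-96/13, - 6, - 5.51 , 95,98 ]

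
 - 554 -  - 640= 86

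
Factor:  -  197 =-197^1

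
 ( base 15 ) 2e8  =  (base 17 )255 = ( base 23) 161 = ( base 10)668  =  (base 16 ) 29C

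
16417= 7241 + 9176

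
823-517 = 306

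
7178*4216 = 30262448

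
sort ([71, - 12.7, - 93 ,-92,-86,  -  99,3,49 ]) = [ - 99, - 93 , - 92, - 86, - 12.7, 3,  49, 71 ] 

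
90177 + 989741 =1079918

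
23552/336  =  70 + 2/21 = 70.10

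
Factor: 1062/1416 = 3/4 = 2^( - 2 )*3^1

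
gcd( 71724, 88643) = 1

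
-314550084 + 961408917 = 646858833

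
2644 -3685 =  - 1041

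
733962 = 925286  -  191324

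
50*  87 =4350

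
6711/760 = 6711/760 = 8.83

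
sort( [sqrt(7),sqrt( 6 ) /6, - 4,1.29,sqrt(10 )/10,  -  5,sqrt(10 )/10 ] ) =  [ - 5, - 4,sqrt ( 10)/10, sqrt( 10) /10, sqrt(  6 )/6,1.29,  sqrt(7 )]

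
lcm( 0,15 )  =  0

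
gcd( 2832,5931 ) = 3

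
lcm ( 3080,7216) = 252560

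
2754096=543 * 5072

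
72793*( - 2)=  - 145586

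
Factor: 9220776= 2^3*3^1*19^1 * 73^1*277^1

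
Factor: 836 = 2^2 * 11^1*19^1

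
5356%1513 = 817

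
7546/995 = 7 + 581/995 = 7.58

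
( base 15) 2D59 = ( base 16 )261f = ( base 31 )a4p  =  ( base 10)9759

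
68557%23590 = 21377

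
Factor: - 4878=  - 2^1* 3^2*271^1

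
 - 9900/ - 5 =1980/1 = 1980.00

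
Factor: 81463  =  81463^1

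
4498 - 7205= - 2707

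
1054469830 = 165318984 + 889150846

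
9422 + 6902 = 16324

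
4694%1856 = 982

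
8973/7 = 1281+6/7 = 1281.86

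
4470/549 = 8+26/183 = 8.14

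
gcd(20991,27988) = 6997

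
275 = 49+226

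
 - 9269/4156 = -3 + 3199/4156 = - 2.23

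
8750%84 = 14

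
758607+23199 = 781806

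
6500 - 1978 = 4522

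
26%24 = 2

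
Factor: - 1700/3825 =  - 4/9=   -2^2*3^(  -  2 )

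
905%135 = 95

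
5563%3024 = 2539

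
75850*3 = 227550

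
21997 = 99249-77252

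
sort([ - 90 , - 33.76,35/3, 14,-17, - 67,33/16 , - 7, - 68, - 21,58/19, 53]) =[ - 90, - 68, - 67, - 33.76 , - 21, - 17, - 7, 33/16, 58/19, 35/3,14,53] 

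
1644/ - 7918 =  - 1 + 3137/3959 = -0.21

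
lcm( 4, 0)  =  0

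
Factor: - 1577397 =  - 3^1*29^1* 18131^1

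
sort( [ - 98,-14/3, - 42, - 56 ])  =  [  -  98,-56, - 42, - 14/3 ]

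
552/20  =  27 + 3/5= 27.60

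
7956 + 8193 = 16149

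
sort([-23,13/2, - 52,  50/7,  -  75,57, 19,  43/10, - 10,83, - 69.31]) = [ - 75, - 69.31, - 52,- 23, - 10,43/10, 13/2,50/7, 19,57, 83 ] 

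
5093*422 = 2149246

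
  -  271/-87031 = 271/87031 = 0.00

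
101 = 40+61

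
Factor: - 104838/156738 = -101/151 = - 101^1*151^( - 1) 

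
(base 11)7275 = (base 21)10I2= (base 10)9641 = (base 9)14202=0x25a9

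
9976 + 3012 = 12988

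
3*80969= 242907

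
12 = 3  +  9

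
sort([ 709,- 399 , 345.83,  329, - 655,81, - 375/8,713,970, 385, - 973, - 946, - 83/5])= [ - 973, - 946 , - 655, - 399, - 375/8, - 83/5,81,  329,345.83,385,  709, 713,  970]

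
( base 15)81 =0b1111001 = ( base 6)321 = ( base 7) 232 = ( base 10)121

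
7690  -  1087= 6603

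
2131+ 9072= 11203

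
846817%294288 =258241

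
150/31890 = 5/1063 = 0.00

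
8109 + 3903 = 12012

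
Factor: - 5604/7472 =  - 2^(-2)*3^1 = - 3/4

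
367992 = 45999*8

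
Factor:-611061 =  - 3^1*11^1*18517^1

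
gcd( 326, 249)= 1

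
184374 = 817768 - 633394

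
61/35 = 1+26/35 = 1.74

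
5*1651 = 8255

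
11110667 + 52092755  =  63203422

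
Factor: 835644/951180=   839/955= 5^( -1)*191^ (  -  1 )*839^1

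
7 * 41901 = 293307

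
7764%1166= 768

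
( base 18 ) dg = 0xfa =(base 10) 250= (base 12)18A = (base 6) 1054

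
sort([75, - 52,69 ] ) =[-52, 69 , 75] 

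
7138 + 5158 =12296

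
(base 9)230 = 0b10111101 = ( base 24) 7L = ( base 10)189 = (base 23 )85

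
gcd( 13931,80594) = 1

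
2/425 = 2/425 = 0.00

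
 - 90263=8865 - 99128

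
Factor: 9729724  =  2^2 * 107^1* 127^1 * 179^1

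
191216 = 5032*38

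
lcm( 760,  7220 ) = 14440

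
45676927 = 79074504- 33397577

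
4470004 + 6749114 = 11219118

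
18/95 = 18/95 = 0.19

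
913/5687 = 83/517 = 0.16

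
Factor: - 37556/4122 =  - 2^1*3^(  -  2 )*41^1 =- 82/9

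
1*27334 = 27334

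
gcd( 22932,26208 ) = 3276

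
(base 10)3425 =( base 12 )1B95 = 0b110101100001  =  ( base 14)1369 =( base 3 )11200212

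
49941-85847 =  - 35906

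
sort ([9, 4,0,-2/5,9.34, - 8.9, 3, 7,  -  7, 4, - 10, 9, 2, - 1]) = [ - 10, - 8.9 , - 7, - 1, - 2/5, 0, 2, 3, 4, 4,7  ,  9,9,  9.34]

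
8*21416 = 171328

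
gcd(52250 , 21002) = 2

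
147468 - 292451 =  - 144983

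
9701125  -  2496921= 7204204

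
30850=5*6170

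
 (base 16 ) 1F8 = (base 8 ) 770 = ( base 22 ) 10K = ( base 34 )ES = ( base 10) 504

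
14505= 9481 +5024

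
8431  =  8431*1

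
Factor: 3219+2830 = 23^1*263^1 = 6049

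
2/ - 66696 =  - 1 + 33347/33348 = - 0.00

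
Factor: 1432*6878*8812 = 86791996352= 2^6*19^1*179^1*181^1*2203^1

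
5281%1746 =43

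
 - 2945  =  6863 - 9808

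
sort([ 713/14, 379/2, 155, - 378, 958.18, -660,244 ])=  [ - 660,  -  378, 713/14, 155, 379/2,  244,958.18] 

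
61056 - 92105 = - 31049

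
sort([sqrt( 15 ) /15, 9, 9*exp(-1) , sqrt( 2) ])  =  [sqrt(15)/15, sqrt (2), 9*exp ( - 1), 9 ] 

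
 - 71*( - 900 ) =63900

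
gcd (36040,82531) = 1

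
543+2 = 545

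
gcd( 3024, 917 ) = 7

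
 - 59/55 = -59/55 = - 1.07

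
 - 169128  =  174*(-972)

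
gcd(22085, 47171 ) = 1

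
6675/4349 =1 + 2326/4349 = 1.53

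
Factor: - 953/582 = -2^( - 1)*3^ ( - 1)*97^ (-1)*953^1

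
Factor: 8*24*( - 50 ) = - 2^7 * 3^1*5^2 = -  9600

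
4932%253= 125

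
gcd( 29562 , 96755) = 1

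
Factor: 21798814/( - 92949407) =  - 2^1*19^1*139^1 * 4127^1 * 92949407^(-1)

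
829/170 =829/170=4.88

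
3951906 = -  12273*(  -  322) 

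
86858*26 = 2258308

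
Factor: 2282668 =2^2*570667^1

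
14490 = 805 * 18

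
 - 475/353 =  - 2 + 231/353 = - 1.35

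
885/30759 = 295/10253 = 0.03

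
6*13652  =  81912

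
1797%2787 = 1797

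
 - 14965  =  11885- 26850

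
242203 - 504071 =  - 261868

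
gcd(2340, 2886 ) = 78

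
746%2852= 746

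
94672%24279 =21835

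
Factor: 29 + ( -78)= - 49 = - 7^2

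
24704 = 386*64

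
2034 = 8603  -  6569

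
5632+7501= 13133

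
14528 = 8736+5792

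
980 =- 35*( - 28) 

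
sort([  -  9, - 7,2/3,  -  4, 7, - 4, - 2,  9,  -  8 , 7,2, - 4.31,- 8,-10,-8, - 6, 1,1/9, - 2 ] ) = [-10,-9,  -  8,-8,-8,-7, - 6, - 4.31,-4,-4,  -  2, - 2, 1/9 , 2/3, 1, 2, 7, 7 , 9 ] 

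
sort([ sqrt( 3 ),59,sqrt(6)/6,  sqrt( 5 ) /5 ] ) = [ sqrt(6)/6,sqrt( 5 ) /5,sqrt( 3 ),  59]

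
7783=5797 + 1986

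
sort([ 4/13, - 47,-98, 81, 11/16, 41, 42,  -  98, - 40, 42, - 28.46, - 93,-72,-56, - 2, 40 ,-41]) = [ - 98  , - 98,  -  93, - 72, - 56,-47,  -  41,-40, -28.46, - 2, 4/13, 11/16 , 40, 41,42,  42, 81]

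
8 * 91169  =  729352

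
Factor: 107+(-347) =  -2^4*3^1*5^1=- 240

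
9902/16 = 4951/8 = 618.88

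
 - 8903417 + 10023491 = 1120074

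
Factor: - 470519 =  -7^1 *67217^1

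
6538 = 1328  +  5210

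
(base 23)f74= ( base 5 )224400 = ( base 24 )e1c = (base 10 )8100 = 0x1FA4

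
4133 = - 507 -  - 4640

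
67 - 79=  - 12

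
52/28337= 52/28337= 0.00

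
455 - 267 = 188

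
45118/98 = 460 + 19/49 = 460.39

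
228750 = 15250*15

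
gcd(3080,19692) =4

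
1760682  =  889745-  - 870937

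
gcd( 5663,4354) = 7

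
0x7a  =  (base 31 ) 3t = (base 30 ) 42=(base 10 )122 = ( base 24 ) 52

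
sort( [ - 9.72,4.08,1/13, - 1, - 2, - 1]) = [ - 9.72, - 2, - 1 , - 1,1/13,4.08 ] 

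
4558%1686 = 1186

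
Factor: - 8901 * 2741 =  - 3^2*23^1*43^1 *2741^1 = - 24397641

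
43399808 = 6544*6632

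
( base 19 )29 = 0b101111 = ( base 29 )1I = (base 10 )47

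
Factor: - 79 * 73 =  - 5767 = -73^1 * 79^1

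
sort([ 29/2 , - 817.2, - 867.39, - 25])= [ - 867.39, - 817.2,  -  25, 29/2 ] 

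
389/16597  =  389/16597 = 0.02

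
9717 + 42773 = 52490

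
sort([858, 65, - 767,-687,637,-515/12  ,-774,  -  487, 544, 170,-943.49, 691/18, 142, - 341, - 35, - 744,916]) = [ - 943.49, - 774, - 767,-744, - 687,-487, - 341,-515/12, - 35, 691/18,65 , 142,170, 544, 637 , 858,916]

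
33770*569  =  19215130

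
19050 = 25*762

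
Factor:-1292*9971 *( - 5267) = 2^2 * 13^2 *17^1*19^1*23^1*59^1* 229^1 = 67852296044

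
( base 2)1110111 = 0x77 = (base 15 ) 7e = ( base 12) 9B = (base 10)119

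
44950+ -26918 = 18032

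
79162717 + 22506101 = 101668818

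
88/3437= 88/3437 = 0.03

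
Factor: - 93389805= - 3^2* 5^1*193^1*10753^1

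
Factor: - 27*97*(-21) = 3^4*7^1*97^1 = 54999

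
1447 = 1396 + 51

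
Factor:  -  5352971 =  - 13^1*47^1 * 8761^1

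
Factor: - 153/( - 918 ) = 1/6 = 2^( - 1)*3^( - 1)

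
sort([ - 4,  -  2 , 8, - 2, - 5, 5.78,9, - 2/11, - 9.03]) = [ - 9.03, - 5,-4, - 2,-2, - 2/11, 5.78, 8, 9]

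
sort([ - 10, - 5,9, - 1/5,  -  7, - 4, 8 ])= [- 10,-7, - 5,  -  4, - 1/5, 8,9 ]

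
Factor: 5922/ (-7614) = -7/9 =- 3^(-2)*7^1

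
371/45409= 53/6487 = 0.01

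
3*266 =798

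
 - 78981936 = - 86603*912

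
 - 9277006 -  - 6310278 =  - 2966728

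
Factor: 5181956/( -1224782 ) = -2^1*17^ ( - 2)*163^(-1 ) * 227^1*439^1=-199306/47107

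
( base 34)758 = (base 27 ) B98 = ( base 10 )8270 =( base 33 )7JK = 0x204E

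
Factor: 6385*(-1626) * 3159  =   - 32796769590=- 2^1*3^6 * 5^1*13^1* 271^1 * 1277^1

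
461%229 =3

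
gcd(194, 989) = 1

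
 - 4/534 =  - 1 + 265/267  =  - 0.01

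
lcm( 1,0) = 0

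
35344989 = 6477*5457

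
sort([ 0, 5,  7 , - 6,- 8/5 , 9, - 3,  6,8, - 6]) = [ - 6 , - 6, - 3, - 8/5,0,  5, 6,7,8 , 9]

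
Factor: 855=3^2*5^1 *19^1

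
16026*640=10256640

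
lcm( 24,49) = 1176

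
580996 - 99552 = 481444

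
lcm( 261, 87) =261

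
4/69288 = 1/17322 = 0.00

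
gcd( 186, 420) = 6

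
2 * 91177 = 182354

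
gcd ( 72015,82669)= 1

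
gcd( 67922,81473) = 1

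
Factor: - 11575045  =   - 5^1*17^1*136177^1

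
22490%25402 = 22490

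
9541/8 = 9541/8 = 1192.62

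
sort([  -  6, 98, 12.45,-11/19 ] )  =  [ - 6,  -  11/19,12.45,98 ]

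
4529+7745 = 12274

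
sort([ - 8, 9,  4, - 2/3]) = [ - 8, - 2/3, 4, 9 ] 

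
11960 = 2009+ 9951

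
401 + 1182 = 1583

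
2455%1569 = 886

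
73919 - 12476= 61443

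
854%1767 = 854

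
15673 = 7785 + 7888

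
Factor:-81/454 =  - 2^( - 1 )  *3^4*227^( - 1 ) 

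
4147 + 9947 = 14094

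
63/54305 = 63/54305 = 0.00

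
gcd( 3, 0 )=3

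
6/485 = 6/485=0.01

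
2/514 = 1/257 = 0.00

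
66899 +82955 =149854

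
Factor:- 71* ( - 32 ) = 2272 = 2^5*71^1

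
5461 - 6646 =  -1185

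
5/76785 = 1/15357 = 0.00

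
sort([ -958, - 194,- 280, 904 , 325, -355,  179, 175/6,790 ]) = [ -958, - 355, - 280, - 194, 175/6, 179,  325, 790 , 904] 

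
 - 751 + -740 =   -  1491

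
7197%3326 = 545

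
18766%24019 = 18766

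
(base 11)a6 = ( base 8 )164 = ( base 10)116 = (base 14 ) 84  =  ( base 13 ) 8c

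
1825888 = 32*57059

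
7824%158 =82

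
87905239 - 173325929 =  -85420690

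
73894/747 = 73894/747 =98.92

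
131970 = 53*2490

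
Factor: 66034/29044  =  241/106= 2^( - 1 )*53^( - 1 ) * 241^1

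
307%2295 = 307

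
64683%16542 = 15057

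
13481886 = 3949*3414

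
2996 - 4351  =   - 1355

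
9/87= 3/29  =  0.10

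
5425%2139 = 1147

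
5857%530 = 27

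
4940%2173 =594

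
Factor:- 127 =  - 127^1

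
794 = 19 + 775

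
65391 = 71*921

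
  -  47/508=-47/508 =- 0.09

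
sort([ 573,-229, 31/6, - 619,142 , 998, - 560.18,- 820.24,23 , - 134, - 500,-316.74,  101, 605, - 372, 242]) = [ - 820.24, - 619, - 560.18, - 500, - 372, -316.74,- 229, - 134,31/6,23, 101,142,  242,573, 605 , 998]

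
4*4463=17852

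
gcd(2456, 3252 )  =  4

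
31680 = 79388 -47708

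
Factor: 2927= 2927^1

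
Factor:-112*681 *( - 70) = 5339040 = 2^5 * 3^1*5^1*7^2 * 227^1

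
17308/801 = 21+487/801=21.61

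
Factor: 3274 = 2^1*1637^1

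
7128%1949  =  1281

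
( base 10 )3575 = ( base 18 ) B0B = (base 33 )39b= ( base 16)df7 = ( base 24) 64n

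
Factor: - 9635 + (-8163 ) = -2^1  *11^1 * 809^1 = - 17798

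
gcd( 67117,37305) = 1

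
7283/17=7283/17 = 428.41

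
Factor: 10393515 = 3^4*5^1*11^1*2333^1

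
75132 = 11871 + 63261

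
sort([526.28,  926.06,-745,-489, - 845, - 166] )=[ - 845, - 745, - 489 ,- 166, 526.28,926.06] 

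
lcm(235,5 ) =235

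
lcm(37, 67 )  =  2479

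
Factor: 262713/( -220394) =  - 2^( - 1)*3^1*11^1* 19^1 * 263^( - 1) = - 627/526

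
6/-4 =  - 3/2 = - 1.50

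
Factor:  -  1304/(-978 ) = 2^2*3^(  -  1) = 4/3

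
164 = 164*1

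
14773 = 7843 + 6930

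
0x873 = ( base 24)3I3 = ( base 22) 4a7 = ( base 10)2163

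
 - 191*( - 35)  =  6685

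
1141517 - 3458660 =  - 2317143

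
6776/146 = 46 + 30/73 = 46.41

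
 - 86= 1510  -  1596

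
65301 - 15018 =50283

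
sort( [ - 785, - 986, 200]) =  [ - 986, - 785, 200 ]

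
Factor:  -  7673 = -7673^1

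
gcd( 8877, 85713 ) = 3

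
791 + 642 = 1433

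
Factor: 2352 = 2^4*3^1*7^2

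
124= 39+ 85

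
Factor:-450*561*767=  - 2^1*3^3*5^2*11^1*13^1*17^1*59^1 = - 193629150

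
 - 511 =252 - 763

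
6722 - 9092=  - 2370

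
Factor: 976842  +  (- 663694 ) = 2^2  *  11^2*647^1 = 313148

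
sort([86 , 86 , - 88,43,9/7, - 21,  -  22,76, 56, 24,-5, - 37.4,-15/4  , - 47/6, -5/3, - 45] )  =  [-88, - 45, -37.4 , - 22,  -  21 , -47/6, - 5,-15/4,- 5/3 , 9/7, 24 , 43,  56,76,  86, 86]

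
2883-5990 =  - 3107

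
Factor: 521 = 521^1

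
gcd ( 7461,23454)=9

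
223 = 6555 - 6332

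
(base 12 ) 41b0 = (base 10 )7188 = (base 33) 6jr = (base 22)eig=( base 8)16024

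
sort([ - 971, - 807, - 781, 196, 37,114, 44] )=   [ - 971, - 807, - 781, 37, 44 , 114 , 196 ]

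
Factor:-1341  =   -3^2*149^1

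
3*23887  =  71661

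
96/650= 48/325 = 0.15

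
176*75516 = 13290816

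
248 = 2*124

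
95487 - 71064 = 24423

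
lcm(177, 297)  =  17523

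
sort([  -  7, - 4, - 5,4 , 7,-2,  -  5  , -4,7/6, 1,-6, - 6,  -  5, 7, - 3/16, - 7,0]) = [ - 7, -7,-6, - 6, - 5, - 5,-5, - 4,-4, - 2, - 3/16,  0, 1,7/6 , 4,7,7 ]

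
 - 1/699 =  - 1 + 698/699=- 0.00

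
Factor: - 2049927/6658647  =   - 683309/2219549 = - 11^1*151^( - 1)*14699^( - 1)*62119^1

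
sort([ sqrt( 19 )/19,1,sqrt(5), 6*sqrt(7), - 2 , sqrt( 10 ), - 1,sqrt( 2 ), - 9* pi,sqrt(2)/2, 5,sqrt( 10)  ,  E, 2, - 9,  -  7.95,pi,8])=[ - 9 * pi, - 9,-7.95,  -  2, - 1,sqrt(19)/19, sqrt(2) /2,1,sqrt( 2 ),2 , sqrt(5),E,pi,sqrt(10),sqrt( 10), 5,8,6*sqrt( 7 )]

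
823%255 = 58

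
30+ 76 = 106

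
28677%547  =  233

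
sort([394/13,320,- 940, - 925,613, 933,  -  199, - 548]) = [ - 940, - 925, - 548, - 199, 394/13, 320, 613, 933 ]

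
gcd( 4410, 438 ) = 6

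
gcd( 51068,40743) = 1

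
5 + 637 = 642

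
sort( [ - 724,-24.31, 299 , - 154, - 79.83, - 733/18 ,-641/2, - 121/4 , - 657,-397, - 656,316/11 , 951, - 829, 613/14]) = [ - 829, - 724, - 657, - 656, - 397, - 641/2, - 154, - 79.83, - 733/18 , - 121/4, - 24.31, 316/11,  613/14 , 299, 951]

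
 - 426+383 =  - 43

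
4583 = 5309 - 726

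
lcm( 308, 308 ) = 308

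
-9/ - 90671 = 9/90671 = 0.00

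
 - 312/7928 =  - 39/991 = - 0.04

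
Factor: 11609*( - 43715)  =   - 507487435 = - 5^1*7^1*13^1*19^1*47^1*1249^1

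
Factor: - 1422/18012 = -2^(-1 )*3^1*19^( - 1)= -3/38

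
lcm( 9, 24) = 72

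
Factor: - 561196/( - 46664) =2^( - 1)*19^(-1 )*457^1=457/38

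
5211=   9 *579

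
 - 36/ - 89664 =3/7472 = 0.00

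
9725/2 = 4862 + 1/2= 4862.50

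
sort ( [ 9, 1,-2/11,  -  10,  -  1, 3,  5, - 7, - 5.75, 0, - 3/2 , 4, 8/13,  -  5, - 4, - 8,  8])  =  [ - 10, - 8,-7,  -  5.75,-5, - 4, - 3/2, - 1,- 2/11, 0, 8/13, 1, 3, 4, 5,  8, 9]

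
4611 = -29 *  ( - 159) 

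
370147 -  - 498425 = 868572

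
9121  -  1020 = 8101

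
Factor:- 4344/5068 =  - 2^1*3^1* 7^ ( - 1)= - 6/7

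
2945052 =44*66933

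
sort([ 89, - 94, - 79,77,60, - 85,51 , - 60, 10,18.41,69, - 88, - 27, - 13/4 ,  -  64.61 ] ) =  [-94,-88, - 85  , - 79, - 64.61, - 60,-27, - 13/4,10,18.41, 51, 60,69,77, 89 ] 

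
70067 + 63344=133411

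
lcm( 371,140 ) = 7420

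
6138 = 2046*3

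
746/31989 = 746/31989 =0.02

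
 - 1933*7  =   - 13531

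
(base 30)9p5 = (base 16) 2297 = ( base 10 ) 8855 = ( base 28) b87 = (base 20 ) 122f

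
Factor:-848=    - 2^4*53^1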